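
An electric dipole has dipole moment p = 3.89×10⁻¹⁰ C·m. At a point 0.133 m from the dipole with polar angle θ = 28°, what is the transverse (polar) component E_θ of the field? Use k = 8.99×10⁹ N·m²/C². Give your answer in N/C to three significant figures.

E_θ ≈ 698 N/C

For a dipole, E_θ = (kp sinθ)/r³.
kp/r³ = (8.99×10⁹)(3.89×10⁻¹⁰)/(0.133)³ = 1486 N/C.
E_θ = 1486·sin28° = 697.9 N/C.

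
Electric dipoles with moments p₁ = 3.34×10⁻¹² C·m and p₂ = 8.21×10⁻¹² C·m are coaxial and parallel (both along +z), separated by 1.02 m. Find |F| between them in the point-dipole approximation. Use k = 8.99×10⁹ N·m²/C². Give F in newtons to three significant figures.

On-axis field of dipole 1 at distance r: E = 2kp₁/r³. Force on dipole 2 is F = p₂·dE/dr (gradient along axis).
dE/dr = −6kp₁/r⁴, so |F| = 6kp₁p₂/r⁴ (attractive for aligned moments).
F = 6(8.99×10⁹)(3.34×10⁻¹²)(8.21×10⁻¹²)/(1.02)⁴ = 1.366×10⁻¹² N.

F ≈ 1.37×10⁻¹² N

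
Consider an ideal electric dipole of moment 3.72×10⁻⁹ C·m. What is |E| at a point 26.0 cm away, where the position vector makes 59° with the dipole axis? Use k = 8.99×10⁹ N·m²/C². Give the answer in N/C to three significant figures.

E ≈ 2550 N/C

At angle θ the dipole field magnitude is E = (kp/r³)·√(1 + 3cos²θ).
kp/r³ = (8.99×10⁹)(3.72×10⁻⁹) / (0.260)³ = 1903 N/C.
√(1 + 3cos²59°) = √(1 + 3·0.2653) = √1.7958 ≈ 1.3401.
E ≈ 1903 × 1.340 = 2550 N/C.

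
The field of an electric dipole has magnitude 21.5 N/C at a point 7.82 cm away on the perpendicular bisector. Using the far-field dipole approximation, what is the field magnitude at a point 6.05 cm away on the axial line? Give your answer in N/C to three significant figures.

E ≈ 92.9 N/C

Dipole fields scale as 1/r³ in the far field.
The axial field is twice the equatorial field at the same r, so the geometry factor is 2/1.
E₂ = E₁ · (2/1) · (r₁/r₂)³ = 21.5 · 2 · (7.82/6.05)³.
(r₁/r₂)³ = (1.293)³ = 2.16.
E₂ ≈ 92.86 N/C.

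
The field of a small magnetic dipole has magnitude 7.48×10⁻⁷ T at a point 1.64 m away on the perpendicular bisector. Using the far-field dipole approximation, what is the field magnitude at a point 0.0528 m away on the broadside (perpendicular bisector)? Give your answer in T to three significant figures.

B ≈ 0.0224 T

Dipole fields scale as 1/r³ in the far field; the geometry is the same at both points.
B₂ = B₁ · (r₁/r₂)³ = 7.48×10⁻⁷ · (1.64/0.0528)³.
(r₁/r₂)³ = (31.06)³ = 2.997e+04.
B₂ ≈ 0.02241 T.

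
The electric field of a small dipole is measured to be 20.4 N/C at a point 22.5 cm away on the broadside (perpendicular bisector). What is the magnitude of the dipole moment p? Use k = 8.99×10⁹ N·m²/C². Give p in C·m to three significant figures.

In the equatorial plane E = kp/r³, so p = Er³/(k).
p = (20.4)·(0.225)³ / (8.99×10⁹) = 2.585×10⁻¹¹ C·m.

p ≈ 2.58×10⁻¹¹ C·m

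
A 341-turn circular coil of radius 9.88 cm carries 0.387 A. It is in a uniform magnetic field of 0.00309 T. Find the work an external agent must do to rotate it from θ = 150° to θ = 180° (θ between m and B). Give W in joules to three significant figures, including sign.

W ≈ 0.00168 J

m = NIA = NIπa² = 341·(0.387)·π·(0.0988)² = 4.047 A·m².
W_ext = ΔU = −mB cosθ₂ + mB cosθ₁ = mB(cosθ₁ − cosθ₂).
W = (4.047)(0.00309)·(cos150° − cos180°) = (0.01251)·(+0.1340) = 0.001675 J.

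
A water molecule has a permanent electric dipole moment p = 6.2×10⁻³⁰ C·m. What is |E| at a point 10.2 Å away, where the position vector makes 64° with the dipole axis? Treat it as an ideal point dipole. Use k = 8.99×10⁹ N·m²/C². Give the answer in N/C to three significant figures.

At angle θ the dipole field magnitude is E = (kp/r³)·√(1 + 3cos²θ).
kp/r³ = (8.99×10⁹)(6.20×10⁻³⁰) / (1.02×10⁻⁹)³ = 5.252×10⁷ N/C.
√(1 + 3cos²64°) = √(1 + 3·0.1922) = √1.5765 ≈ 1.2556.
E ≈ 5.252×10⁷ × 1.256 = 6.595×10⁷ N/C.

E ≈ 6.59×10⁷ N/C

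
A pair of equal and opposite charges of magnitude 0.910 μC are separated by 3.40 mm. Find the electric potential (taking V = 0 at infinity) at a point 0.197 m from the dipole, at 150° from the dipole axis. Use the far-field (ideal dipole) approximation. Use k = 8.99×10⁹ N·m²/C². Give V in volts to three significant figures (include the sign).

V ≈ -621 V

Dipole moment p = qd = (9.10×10⁻⁷ C)(0.00340 m) = 3.094×10⁻⁹ C·m.
The dipole potential is V = kp cosθ / r².
V = (8.99×10⁹)(3.094×10⁻⁹)·cos150° / (0.197)² = -620.7 V.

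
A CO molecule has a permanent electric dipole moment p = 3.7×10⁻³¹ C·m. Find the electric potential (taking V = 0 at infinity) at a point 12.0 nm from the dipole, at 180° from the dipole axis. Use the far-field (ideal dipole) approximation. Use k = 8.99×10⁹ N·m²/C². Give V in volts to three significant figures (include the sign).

The dipole potential is V = kp cosθ / r².
V = (8.99×10⁹)(3.70×10⁻³¹)·cos180° / (1.20×10⁻⁸)² = -2.310×10⁻⁵ V.

V ≈ -2.31×10⁻⁵ V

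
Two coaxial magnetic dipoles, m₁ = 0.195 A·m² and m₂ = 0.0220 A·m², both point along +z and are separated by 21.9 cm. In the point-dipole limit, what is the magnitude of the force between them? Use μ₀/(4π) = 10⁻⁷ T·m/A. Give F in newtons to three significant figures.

On-axis B of dipole 1: B = (μ₀/4π)·2m₁/r³. Force on dipole 2: F = m₂·dB/dr.
dB/dr = −(μ₀/4π)·6m₁/r⁴, so |F| = (μ₀/4π)·6m₁m₂/r⁴.
F = 6(10⁻⁷)(0.195)(0.0220)/(0.219)⁴ = 1.119×10⁻⁶ N.

F ≈ 1.12×10⁻⁶ N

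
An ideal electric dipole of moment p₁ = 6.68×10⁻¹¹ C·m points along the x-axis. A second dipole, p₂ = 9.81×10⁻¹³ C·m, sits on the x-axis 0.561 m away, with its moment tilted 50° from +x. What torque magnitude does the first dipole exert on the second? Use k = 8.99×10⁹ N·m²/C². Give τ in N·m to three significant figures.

τ ≈ 5.11×10⁻¹² N·m

The second dipole sits on the axis of the first, so the field there is axial: E₁ = 2kp₁/r³ along +x.
E₁ = 2(8.99×10⁹)(6.68×10⁻¹¹)/(0.561)³ = 6.803 N/C.
Torque on the second dipole: τ = p₂ E₁ sinθ.
τ = (9.81×10⁻¹³)(6.803)·sin50° = 5.112×10⁻¹² N·m.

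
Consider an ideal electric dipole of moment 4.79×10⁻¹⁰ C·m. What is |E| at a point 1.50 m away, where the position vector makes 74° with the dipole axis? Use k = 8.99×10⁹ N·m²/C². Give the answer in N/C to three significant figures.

E ≈ 1.41 N/C

At angle θ the dipole field magnitude is E = (kp/r³)·√(1 + 3cos²θ).
kp/r³ = (8.99×10⁹)(4.79×10⁻¹⁰) / (1.50)³ = 1.276 N/C.
√(1 + 3cos²74°) = √(1 + 3·0.0760) = √1.2279 ≈ 1.1081.
E ≈ 1.276 × 1.108 = 1.414 N/C.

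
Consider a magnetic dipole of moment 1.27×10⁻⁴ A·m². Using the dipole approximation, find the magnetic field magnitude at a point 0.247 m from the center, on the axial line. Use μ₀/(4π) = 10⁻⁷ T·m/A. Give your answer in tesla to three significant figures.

On axis B = (μ₀/4π)·2m/r³.
B = 2·(10⁻⁷)·(1.27×10⁻⁴) / (0.247)³ = 1.686×10⁻⁹ T.

B ≈ 1.69×10⁻⁹ T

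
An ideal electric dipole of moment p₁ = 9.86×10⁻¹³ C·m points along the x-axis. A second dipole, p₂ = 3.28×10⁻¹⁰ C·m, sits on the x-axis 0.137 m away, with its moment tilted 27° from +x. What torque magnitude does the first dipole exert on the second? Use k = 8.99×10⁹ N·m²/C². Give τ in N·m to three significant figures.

The second dipole sits on the axis of the first, so the field there is axial: E₁ = 2kp₁/r³ along +x.
E₁ = 2(8.99×10⁹)(9.86×10⁻¹³)/(0.137)³ = 6.895 N/C.
Torque on the second dipole: τ = p₂ E₁ sinθ.
τ = (3.28×10⁻¹⁰)(6.895)·sin27° = 1.027×10⁻⁹ N·m.

τ ≈ 1.03×10⁻⁹ N·m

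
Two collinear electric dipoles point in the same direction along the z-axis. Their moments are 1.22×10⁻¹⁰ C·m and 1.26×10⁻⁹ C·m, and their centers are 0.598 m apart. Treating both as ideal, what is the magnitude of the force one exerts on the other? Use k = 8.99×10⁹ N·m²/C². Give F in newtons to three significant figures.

F ≈ 6.48×10⁻⁸ N

On-axis field of dipole 1 at distance r: E = 2kp₁/r³. Force on dipole 2 is F = p₂·dE/dr (gradient along axis).
dE/dr = −6kp₁/r⁴, so |F| = 6kp₁p₂/r⁴ (attractive for aligned moments).
F = 6(8.99×10⁹)(1.22×10⁻¹⁰)(1.26×10⁻⁹)/(0.598)⁴ = 6.484×10⁻⁸ N.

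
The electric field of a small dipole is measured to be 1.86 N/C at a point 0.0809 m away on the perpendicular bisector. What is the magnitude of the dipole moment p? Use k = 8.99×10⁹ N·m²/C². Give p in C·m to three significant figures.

In the equatorial plane E = kp/r³, so p = Er³/(k).
p = (1.86)·(0.0809)³ / (8.99×10⁹) = 1.095×10⁻¹³ C·m.

p ≈ 1.10×10⁻¹³ C·m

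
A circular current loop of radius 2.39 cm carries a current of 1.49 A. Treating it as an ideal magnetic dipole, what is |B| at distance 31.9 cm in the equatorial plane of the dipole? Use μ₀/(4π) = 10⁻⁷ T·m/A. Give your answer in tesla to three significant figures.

Magnetic moment m = IA = Iπa² = (1.49)·π·(0.0239)² = 0.002674 A·m².
In the equatorial plane B = (μ₀/4π)·m/r³ (half the axial value).
B = (10⁻⁷)·(0.002674) / (0.319)³ = 8.237×10⁻⁹ T.

B ≈ 8.24×10⁻⁹ T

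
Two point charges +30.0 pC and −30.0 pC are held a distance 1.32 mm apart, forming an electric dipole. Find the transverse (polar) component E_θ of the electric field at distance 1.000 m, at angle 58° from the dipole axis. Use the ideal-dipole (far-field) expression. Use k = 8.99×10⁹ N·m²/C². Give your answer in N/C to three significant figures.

Dipole moment p = qd = (3.00×10⁻¹¹ C)(0.00132 m) = 3.96×10⁻¹⁴ C·m.
For a dipole, E_θ = (kp sinθ)/r³.
kp/r³ = (8.99×10⁹)(3.96×10⁻¹⁴)/(1.00)³ = 3.560×10⁻⁴ N/C.
E_θ = 3.560×10⁻⁴·sin58° = 3.019×10⁻⁴ N/C.

E_θ ≈ 3.02×10⁻⁴ N/C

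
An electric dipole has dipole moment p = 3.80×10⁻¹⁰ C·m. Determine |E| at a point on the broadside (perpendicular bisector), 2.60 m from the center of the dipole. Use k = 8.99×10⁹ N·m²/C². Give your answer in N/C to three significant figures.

In the equatorial plane E = kp/r³.
E = (8.99×10⁹)(3.80×10⁻¹⁰) / (2.60)³ = 0.1944 N/C.

E ≈ 0.194 N/C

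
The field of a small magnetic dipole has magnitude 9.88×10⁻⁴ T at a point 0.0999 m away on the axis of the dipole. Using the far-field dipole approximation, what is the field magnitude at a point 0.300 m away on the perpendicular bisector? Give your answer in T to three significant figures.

B ≈ 1.82×10⁻⁵ T

Dipole fields scale as 1/r³ in the far field.
The axial field is twice the equatorial field at the same r, so the geometry factor is 1/2.
B₂ = B₁ · (1/2) · (r₁/r₂)³ = 9.88×10⁻⁴ · 0.5 · (0.0999/0.300)³.
(r₁/r₂)³ = (0.333)³ = 0.03693.
B₂ ≈ 1.824×10⁻⁵ T.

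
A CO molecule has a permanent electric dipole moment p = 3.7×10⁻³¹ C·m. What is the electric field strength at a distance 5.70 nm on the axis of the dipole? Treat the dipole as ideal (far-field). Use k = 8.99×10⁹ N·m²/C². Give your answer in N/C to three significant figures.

E ≈ 3.59×10⁴ N/C

On the dipole axis E = 2kp/r³.
E = 2·(8.99×10⁹)(3.70×10⁻³¹) / (5.70×10⁻⁹)³ = 3.592×10⁴ N/C.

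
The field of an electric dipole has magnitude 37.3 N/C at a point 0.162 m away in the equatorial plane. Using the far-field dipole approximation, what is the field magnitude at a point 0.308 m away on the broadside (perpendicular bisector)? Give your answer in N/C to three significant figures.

E ≈ 5.43 N/C

Dipole fields scale as 1/r³ in the far field; the geometry is the same at both points.
E₂ = E₁ · (r₁/r₂)³ = 37.3 · (0.162/0.308)³.
(r₁/r₂)³ = (0.526)³ = 0.1455.
E₂ ≈ 5.428 N/C.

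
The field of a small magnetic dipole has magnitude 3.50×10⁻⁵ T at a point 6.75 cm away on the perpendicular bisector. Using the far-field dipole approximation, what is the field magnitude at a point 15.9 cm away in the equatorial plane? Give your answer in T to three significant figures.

B ≈ 2.68×10⁻⁶ T

Dipole fields scale as 1/r³ in the far field; the geometry is the same at both points.
B₂ = B₁ · (r₁/r₂)³ = 3.50×10⁻⁵ · (6.75/15.9)³.
(r₁/r₂)³ = (0.4245)³ = 0.07651.
B₂ ≈ 2.678×10⁻⁶ T.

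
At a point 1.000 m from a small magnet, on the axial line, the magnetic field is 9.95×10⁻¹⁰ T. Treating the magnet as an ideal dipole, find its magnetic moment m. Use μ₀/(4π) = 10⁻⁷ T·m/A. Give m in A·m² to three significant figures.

On axis B = (μ₀/4π)·2m/r³, so m = Br³·4π/(μ₀·2).
m = (9.95×10⁻¹⁰)·(1.00)³ / (2·10⁻⁷) = 0.004975 A·m².

m ≈ 0.00498 A·m²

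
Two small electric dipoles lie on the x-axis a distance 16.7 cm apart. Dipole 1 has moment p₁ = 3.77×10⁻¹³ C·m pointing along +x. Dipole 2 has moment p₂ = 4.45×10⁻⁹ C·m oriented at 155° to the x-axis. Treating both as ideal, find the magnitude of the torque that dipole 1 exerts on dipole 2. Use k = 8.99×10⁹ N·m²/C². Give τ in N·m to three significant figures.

τ ≈ 2.74×10⁻⁹ N·m

The second dipole sits on the axis of the first, so the field there is axial: E₁ = 2kp₁/r³ along +x.
E₁ = 2(8.99×10⁹)(3.77×10⁻¹³)/(0.167)³ = 1.455 N/C.
Torque on the second dipole: τ = p₂ E₁ sinθ.
τ = (4.45×10⁻⁹)(1.455)·sin155° = 2.737×10⁻⁹ N·m.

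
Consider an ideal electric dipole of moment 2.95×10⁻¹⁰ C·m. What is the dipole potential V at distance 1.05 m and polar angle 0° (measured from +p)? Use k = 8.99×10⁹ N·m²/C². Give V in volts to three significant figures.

V ≈ 2.41 V

The dipole potential is V = kp cosθ / r².
V = (8.99×10⁹)(2.95×10⁻¹⁰)·cos0° / (1.05)² = 2.405 V.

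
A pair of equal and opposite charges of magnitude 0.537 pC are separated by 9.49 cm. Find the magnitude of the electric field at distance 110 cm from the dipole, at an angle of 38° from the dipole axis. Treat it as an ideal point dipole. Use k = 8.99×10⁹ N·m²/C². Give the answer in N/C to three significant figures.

E ≈ 5.82×10⁻⁴ N/C

Dipole moment p = qd = (5.37×10⁻¹³ C)(0.0949 m) = 5.096×10⁻¹⁴ C·m.
At angle θ the dipole field magnitude is E = (kp/r³)·√(1 + 3cos²θ).
kp/r³ = (8.99×10⁹)(5.096×10⁻¹⁴) / (1.10)³ = 3.442×10⁻⁴ N/C.
√(1 + 3cos²38°) = √(1 + 3·0.6210) = √2.8629 ≈ 1.6920.
E ≈ 3.442×10⁻⁴ × 1.692 = 5.824×10⁻⁴ N/C.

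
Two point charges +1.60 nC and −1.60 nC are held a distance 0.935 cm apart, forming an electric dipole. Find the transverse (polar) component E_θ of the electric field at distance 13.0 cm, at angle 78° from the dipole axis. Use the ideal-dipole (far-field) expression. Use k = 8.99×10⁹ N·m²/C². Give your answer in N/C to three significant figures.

Dipole moment p = qd = (1.60×10⁻⁹ C)(0.00935 m) = 1.496×10⁻¹¹ C·m.
For a dipole, E_θ = (kp sinθ)/r³.
kp/r³ = (8.99×10⁹)(1.496×10⁻¹¹)/(0.130)³ = 61.22 N/C.
E_θ = 61.22·sin78° = 59.88 N/C.

E_θ ≈ 59.9 N/C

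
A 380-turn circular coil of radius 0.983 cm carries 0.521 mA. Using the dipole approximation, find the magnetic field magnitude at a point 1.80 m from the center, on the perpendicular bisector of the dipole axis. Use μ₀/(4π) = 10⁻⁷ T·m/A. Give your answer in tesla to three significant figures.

m = NIA = NIπa² = 380·(5.21×10⁻⁴)·π·(0.00983)² = 6.01×10⁻⁵ A·m².
In the equatorial plane B = (μ₀/4π)·m/r³ (half the axial value).
B = (10⁻⁷)·(6.01×10⁻⁵) / (1.80)³ = 1.031×10⁻¹² T.

B ≈ 1.03×10⁻¹² T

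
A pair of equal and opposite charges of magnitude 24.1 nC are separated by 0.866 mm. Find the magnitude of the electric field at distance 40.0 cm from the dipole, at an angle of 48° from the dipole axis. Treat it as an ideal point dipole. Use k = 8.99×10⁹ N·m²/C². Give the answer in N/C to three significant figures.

Dipole moment p = qd = (2.41×10⁻⁸ C)(8.66×10⁻⁴ m) = 2.087×10⁻¹¹ C·m.
At angle θ the dipole field magnitude is E = (kp/r³)·√(1 + 3cos²θ).
kp/r³ = (8.99×10⁹)(2.087×10⁻¹¹) / (0.400)³ = 2.932 N/C.
√(1 + 3cos²48°) = √(1 + 3·0.4477) = √2.3432 ≈ 1.5308.
E ≈ 2.932 × 1.531 = 4.488 N/C.

E ≈ 4.49 N/C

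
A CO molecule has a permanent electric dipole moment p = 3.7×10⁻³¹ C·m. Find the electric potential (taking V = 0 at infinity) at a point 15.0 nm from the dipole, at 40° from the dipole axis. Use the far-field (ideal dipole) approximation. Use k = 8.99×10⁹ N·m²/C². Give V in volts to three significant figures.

The dipole potential is V = kp cosθ / r².
V = (8.99×10⁹)(3.70×10⁻³¹)·cos40° / (1.50×10⁻⁸)² = 1.132×10⁻⁵ V.

V ≈ 1.13×10⁻⁵ V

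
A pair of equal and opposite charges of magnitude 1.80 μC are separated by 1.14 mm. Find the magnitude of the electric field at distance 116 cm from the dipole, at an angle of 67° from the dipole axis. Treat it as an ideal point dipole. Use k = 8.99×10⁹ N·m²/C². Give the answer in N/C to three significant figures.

Dipole moment p = qd = (1.80×10⁻⁶ C)(0.00114 m) = 2.052×10⁻⁹ C·m.
At angle θ the dipole field magnitude is E = (kp/r³)·√(1 + 3cos²θ).
kp/r³ = (8.99×10⁹)(2.052×10⁻⁹) / (1.16)³ = 11.82 N/C.
√(1 + 3cos²67°) = √(1 + 3·0.1527) = √1.4580 ≈ 1.2075.
E ≈ 11.82 × 1.207 = 14.27 N/C.

E ≈ 14.3 N/C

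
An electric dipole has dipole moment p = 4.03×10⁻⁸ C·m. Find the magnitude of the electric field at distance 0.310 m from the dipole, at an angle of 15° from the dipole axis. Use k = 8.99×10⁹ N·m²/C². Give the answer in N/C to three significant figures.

At angle θ the dipole field magnitude is E = (kp/r³)·√(1 + 3cos²θ).
kp/r³ = (8.99×10⁹)(4.03×10⁻⁸) / (0.310)³ = 1.216×10⁴ N/C.
√(1 + 3cos²15°) = √(1 + 3·0.9330) = √3.7990 ≈ 1.9491.
E ≈ 1.216×10⁴ × 1.949 = 2.370×10⁴ N/C.

E ≈ 2.37×10⁴ N/C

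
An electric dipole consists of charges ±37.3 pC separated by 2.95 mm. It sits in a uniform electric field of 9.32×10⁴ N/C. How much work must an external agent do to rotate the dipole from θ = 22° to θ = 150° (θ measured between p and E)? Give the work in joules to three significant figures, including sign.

Dipole moment p = qd = (3.73×10⁻¹¹ C)(0.00295 m) = 1.10×10⁻¹³ C·m.
W_ext = ΔU = U(θ₂) − U(θ₁) = −pE cosθ₂ − (−pE cosθ₁) = pE(cosθ₁ − cosθ₂).
W = (1.10×10⁻¹³)(9.32×10⁴)·(cos22° − cos150°) = (1.025×10⁻⁸)·(+1.7932) = 1.838×10⁻⁸ J.

W ≈ 1.84×10⁻⁸ J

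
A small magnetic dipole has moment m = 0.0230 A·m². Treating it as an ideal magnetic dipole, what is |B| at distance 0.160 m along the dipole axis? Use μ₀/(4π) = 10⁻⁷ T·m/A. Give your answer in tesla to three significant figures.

On axis B = (μ₀/4π)·2m/r³.
B = 2·(10⁻⁷)·(0.0230) / (0.160)³ = 1.123×10⁻⁶ T.

B ≈ 1.12×10⁻⁶ T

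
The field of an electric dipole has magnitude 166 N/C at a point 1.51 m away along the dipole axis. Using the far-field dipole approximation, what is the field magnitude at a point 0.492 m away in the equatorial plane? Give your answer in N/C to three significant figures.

E ≈ 2400 N/C

Dipole fields scale as 1/r³ in the far field.
The axial field is twice the equatorial field at the same r, so the geometry factor is 1/2.
E₂ = E₁ · (1/2) · (r₁/r₂)³ = 166 · 0.5 · (1.51/0.492)³.
(r₁/r₂)³ = (3.069)³ = 28.91.
E₂ ≈ 2399 N/C.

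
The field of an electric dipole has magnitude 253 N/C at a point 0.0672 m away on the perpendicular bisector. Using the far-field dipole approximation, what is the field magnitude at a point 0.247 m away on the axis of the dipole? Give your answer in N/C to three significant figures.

E ≈ 10.2 N/C

Dipole fields scale as 1/r³ in the far field.
The axial field is twice the equatorial field at the same r, so the geometry factor is 2/1.
E₂ = E₁ · (2/1) · (r₁/r₂)³ = 253 · 2 · (0.0672/0.247)³.
(r₁/r₂)³ = (0.2721)³ = 0.02014.
E₂ ≈ 10.19 N/C.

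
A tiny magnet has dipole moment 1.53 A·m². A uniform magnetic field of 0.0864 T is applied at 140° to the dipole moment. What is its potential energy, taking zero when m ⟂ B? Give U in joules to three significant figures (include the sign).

U ≈ 0.101 J

U = −m·B = −mB cosθ.
U = −(1.53)(0.0864)·cos140° = 0.1013 J.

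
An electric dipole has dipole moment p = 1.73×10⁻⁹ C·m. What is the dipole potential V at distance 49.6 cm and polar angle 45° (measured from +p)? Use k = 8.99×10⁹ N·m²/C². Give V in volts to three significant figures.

The dipole potential is V = kp cosθ / r².
V = (8.99×10⁹)(1.73×10⁻⁹)·cos45° / (0.496)² = 44.70 V.

V ≈ 44.7 V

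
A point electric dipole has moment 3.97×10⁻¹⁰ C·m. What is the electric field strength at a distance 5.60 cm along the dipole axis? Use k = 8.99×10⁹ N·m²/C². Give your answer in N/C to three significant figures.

E ≈ 4.06×10⁴ N/C

On the dipole axis E = 2kp/r³.
E = 2·(8.99×10⁹)(3.97×10⁻¹⁰) / (0.0560)³ = 4.065×10⁴ N/C.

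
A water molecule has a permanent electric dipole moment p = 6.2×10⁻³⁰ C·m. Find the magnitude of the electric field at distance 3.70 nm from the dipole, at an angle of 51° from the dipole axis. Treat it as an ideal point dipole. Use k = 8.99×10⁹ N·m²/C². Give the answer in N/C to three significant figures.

At angle θ the dipole field magnitude is E = (kp/r³)·√(1 + 3cos²θ).
kp/r³ = (8.99×10⁹)(6.20×10⁻³⁰) / (3.70×10⁻⁹)³ = 1.100×10⁶ N/C.
√(1 + 3cos²51°) = √(1 + 3·0.3960) = √2.1881 ≈ 1.4792.
E ≈ 1.100×10⁶ × 1.479 = 1.628×10⁶ N/C.

E ≈ 1.63×10⁶ N/C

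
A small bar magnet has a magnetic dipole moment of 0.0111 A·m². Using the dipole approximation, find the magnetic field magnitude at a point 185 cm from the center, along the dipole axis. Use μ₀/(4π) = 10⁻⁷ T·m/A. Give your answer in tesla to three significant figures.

On axis B = (μ₀/4π)·2m/r³.
B = 2·(10⁻⁷)·(0.0111) / (1.85)³ = 3.506×10⁻¹⁰ T.

B ≈ 3.51×10⁻¹⁰ T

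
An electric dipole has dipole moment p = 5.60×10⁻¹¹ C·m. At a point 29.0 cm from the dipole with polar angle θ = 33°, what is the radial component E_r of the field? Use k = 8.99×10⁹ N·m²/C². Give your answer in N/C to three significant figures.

E_r ≈ 34.6 N/C

For a dipole, E_r = (2kp cosθ)/r³.
kp/r³ = (8.99×10⁹)(5.60×10⁻¹¹)/(0.290)³ = 20.64 N/C.
E_r = 2·20.64·cos33° = 34.62 N/C.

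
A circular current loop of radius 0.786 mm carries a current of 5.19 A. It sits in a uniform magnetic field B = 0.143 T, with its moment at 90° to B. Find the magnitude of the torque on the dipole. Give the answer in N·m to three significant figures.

Magnetic moment m = IA = Iπa² = (5.19)·π·(7.86×10⁻⁴)² = 1.007×10⁻⁵ A·m².
Torque on a magnetic dipole: τ = mB sinθ.
τ = (1.007×10⁻⁵)(0.143)·sin90° = 1.440×10⁻⁶ N·m.

τ ≈ 1.44×10⁻⁶ N·m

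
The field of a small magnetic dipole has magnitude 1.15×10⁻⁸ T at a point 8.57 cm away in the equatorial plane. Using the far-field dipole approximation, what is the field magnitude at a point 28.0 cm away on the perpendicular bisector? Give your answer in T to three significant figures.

B ≈ 3.30×10⁻¹⁰ T

Dipole fields scale as 1/r³ in the far field; the geometry is the same at both points.
B₂ = B₁ · (r₁/r₂)³ = 1.15×10⁻⁸ · (8.57/28.0)³.
(r₁/r₂)³ = (0.3061)³ = 0.02867.
B₂ ≈ 3.297×10⁻¹⁰ T.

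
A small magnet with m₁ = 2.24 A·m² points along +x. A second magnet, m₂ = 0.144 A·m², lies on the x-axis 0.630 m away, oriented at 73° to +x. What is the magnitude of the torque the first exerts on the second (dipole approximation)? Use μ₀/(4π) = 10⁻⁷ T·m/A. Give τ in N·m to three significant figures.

τ ≈ 2.47×10⁻⁷ N·m

Dipole B is on the axis of dipole A, so B₁ there is axial: B₁ = (μ₀/4π)·2m₁/r³ along +x.
B₁ = 2(10⁻⁷)(2.24)/(0.630)³ = 1.792×10⁻⁶ T.
τ = m₂ B₁ sinθ.
τ = (0.144)(1.792×10⁻⁶)·sin73° = 2.467×10⁻⁷ N·m.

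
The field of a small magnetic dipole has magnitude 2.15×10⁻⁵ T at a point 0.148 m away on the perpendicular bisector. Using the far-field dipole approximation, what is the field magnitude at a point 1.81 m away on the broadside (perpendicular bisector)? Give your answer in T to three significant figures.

B ≈ 1.18×10⁻⁸ T

Dipole fields scale as 1/r³ in the far field; the geometry is the same at both points.
B₂ = B₁ · (r₁/r₂)³ = 2.15×10⁻⁵ · (0.148/1.81)³.
(r₁/r₂)³ = (0.08177)³ = 0.0005467.
B₂ ≈ 1.175×10⁻⁸ T.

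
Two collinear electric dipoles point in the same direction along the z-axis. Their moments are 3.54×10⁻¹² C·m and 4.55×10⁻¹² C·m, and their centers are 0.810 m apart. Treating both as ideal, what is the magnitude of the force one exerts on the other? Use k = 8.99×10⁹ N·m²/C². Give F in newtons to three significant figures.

F ≈ 2.02×10⁻¹² N

On-axis field of dipole 1 at distance r: E = 2kp₁/r³. Force on dipole 2 is F = p₂·dE/dr (gradient along axis).
dE/dr = −6kp₁/r⁴, so |F| = 6kp₁p₂/r⁴ (attractive for aligned moments).
F = 6(8.99×10⁹)(3.54×10⁻¹²)(4.55×10⁻¹²)/(0.810)⁴ = 2.018×10⁻¹² N.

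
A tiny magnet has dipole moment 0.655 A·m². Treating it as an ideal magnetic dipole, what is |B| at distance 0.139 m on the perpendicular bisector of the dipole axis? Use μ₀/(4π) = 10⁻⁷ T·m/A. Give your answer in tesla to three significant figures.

In the equatorial plane B = (μ₀/4π)·m/r³ (half the axial value).
B = (10⁻⁷)·(0.655) / (0.139)³ = 2.439×10⁻⁵ T.

B ≈ 2.44×10⁻⁵ T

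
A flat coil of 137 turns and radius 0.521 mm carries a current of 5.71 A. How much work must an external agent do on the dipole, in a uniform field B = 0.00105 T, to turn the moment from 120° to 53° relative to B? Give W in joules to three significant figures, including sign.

m = NIA = NIπa² = 137·(5.71)·π·(5.21×10⁻⁴)² = 6.671×10⁻⁴ A·m².
W_ext = ΔU = −mB cosθ₂ + mB cosθ₁ = mB(cosθ₁ − cosθ₂).
W = (6.671×10⁻⁴)(0.00105)·(cos120° − cos53°) = (7.005×10⁻⁷)·(-1.1018) = -7.718×10⁻⁷ J.

W ≈ -7.72×10⁻⁷ J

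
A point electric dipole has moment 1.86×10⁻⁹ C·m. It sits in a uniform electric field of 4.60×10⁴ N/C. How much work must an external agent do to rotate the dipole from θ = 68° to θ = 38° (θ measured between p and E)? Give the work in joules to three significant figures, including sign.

W ≈ -3.54×10⁻⁵ J

W_ext = ΔU = U(θ₂) − U(θ₁) = −pE cosθ₂ − (−pE cosθ₁) = pE(cosθ₁ − cosθ₂).
W = (1.86×10⁻⁹)(4.60×10⁴)·(cos68° − cos38°) = (8.556×10⁻⁵)·(-0.4134) = -3.537×10⁻⁵ J.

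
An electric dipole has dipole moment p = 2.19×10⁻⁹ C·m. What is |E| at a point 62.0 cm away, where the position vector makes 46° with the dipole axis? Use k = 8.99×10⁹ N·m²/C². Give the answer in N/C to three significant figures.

At angle θ the dipole field magnitude is E = (kp/r³)·√(1 + 3cos²θ).
kp/r³ = (8.99×10⁹)(2.19×10⁻⁹) / (0.620)³ = 82.61 N/C.
√(1 + 3cos²46°) = √(1 + 3·0.4826) = √2.4477 ≈ 1.5645.
E ≈ 82.61 × 1.564 = 129.2 N/C.

E ≈ 129 N/C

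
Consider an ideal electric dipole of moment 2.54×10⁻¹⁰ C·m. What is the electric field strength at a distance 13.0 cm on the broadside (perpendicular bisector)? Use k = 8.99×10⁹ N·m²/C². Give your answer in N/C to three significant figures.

E ≈ 1040 N/C

In the equatorial plane E = kp/r³.
E = (8.99×10⁹)(2.54×10⁻¹⁰) / (0.130)³ = 1039 N/C.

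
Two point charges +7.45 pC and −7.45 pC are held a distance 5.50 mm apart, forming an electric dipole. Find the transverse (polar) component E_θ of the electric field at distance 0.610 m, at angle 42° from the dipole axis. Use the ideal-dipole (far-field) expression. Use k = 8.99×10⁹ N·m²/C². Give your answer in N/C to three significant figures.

Dipole moment p = qd = (7.45×10⁻¹² C)(0.00550 m) = 4.098×10⁻¹⁴ C·m.
For a dipole, E_θ = (kp sinθ)/r³.
kp/r³ = (8.99×10⁹)(4.098×10⁻¹⁴)/(0.610)³ = 0.001623 N/C.
E_θ = 0.001623·sin42° = 0.001086 N/C.

E_θ ≈ 0.00109 N/C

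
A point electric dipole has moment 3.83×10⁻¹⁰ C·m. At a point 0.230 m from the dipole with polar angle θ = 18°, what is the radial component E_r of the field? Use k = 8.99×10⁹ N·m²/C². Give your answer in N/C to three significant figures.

E_r ≈ 538 N/C

For a dipole, E_r = (2kp cosθ)/r³.
kp/r³ = (8.99×10⁹)(3.83×10⁻¹⁰)/(0.230)³ = 283.0 N/C.
E_r = 2·283.0·cos18° = 538.3 N/C.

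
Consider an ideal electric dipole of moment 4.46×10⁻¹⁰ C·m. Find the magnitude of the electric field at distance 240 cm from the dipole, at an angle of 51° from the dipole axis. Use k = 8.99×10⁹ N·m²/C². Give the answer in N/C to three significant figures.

E ≈ 0.429 N/C

At angle θ the dipole field magnitude is E = (kp/r³)·√(1 + 3cos²θ).
kp/r³ = (8.99×10⁹)(4.46×10⁻¹⁰) / (2.40)³ = 0.2900 N/C.
√(1 + 3cos²51°) = √(1 + 3·0.3960) = √2.1881 ≈ 1.4792.
E ≈ 0.2900 × 1.479 = 0.4290 N/C.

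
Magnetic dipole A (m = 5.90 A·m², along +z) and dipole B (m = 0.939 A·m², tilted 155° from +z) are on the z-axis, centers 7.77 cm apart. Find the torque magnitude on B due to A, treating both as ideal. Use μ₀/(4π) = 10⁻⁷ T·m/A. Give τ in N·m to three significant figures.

Dipole B is on the axis of dipole A, so B₁ there is axial: B₁ = (μ₀/4π)·2m₁/r³ along +z.
B₁ = 2(10⁻⁷)(5.90)/(0.0777)³ = 0.002515 T.
τ = m₂ B₁ sinθ.
τ = (0.939)(0.002515)·sin155° = 9.982×10⁻⁴ N·m.

τ ≈ 9.98×10⁻⁴ N·m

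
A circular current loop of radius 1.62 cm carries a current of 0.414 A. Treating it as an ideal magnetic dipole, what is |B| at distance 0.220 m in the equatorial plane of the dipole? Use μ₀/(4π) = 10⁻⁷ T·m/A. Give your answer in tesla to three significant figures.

B ≈ 3.21×10⁻⁹ T

Magnetic moment m = IA = Iπa² = (0.414)·π·(0.0162)² = 3.413×10⁻⁴ A·m².
In the equatorial plane B = (μ₀/4π)·m/r³ (half the axial value).
B = (10⁻⁷)·(3.413×10⁻⁴) / (0.220)³ = 3.205×10⁻⁹ T.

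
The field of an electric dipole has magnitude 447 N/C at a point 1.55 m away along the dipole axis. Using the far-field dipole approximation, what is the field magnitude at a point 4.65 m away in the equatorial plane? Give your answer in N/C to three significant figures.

E ≈ 8.28 N/C

Dipole fields scale as 1/r³ in the far field.
The axial field is twice the equatorial field at the same r, so the geometry factor is 1/2.
E₂ = E₁ · (1/2) · (r₁/r₂)³ = 447 · 0.5 · (1.55/4.65)³.
(r₁/r₂)³ = (0.3333)³ = 0.03704.
E₂ ≈ 8.278 N/C.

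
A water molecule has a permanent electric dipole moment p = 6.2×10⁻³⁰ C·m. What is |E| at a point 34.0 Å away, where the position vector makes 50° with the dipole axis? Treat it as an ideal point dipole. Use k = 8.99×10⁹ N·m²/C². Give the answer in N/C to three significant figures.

At angle θ the dipole field magnitude is E = (kp/r³)·√(1 + 3cos²θ).
kp/r³ = (8.99×10⁹)(6.20×10⁻³⁰) / (3.40×10⁻⁹)³ = 1.418×10⁶ N/C.
√(1 + 3cos²50°) = √(1 + 3·0.4132) = √2.2395 ≈ 1.4965.
E ≈ 1.418×10⁶ × 1.497 = 2.122×10⁶ N/C.

E ≈ 2.12×10⁶ N/C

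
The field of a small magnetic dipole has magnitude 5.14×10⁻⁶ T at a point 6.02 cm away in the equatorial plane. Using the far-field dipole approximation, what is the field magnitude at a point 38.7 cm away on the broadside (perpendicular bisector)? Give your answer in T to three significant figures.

B ≈ 1.93×10⁻⁸ T

Dipole fields scale as 1/r³ in the far field; the geometry is the same at both points.
B₂ = B₁ · (r₁/r₂)³ = 5.14×10⁻⁶ · (6.02/38.7)³.
(r₁/r₂)³ = (0.1556)³ = 0.003764.
B₂ ≈ 1.935×10⁻⁸ T.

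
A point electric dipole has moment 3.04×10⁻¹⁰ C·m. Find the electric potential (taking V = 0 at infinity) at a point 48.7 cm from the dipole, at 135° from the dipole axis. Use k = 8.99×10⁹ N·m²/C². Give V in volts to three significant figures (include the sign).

The dipole potential is V = kp cosθ / r².
V = (8.99×10⁹)(3.04×10⁻¹⁰)·cos135° / (0.487)² = -8.148 V.

V ≈ -8.15 V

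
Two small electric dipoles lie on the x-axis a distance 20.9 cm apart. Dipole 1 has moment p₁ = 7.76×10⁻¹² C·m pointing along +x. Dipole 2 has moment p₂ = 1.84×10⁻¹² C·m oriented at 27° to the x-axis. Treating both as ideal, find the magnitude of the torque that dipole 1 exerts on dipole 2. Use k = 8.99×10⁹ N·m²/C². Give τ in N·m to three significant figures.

τ ≈ 1.28×10⁻¹¹ N·m

The second dipole sits on the axis of the first, so the field there is axial: E₁ = 2kp₁/r³ along +x.
E₁ = 2(8.99×10⁹)(7.76×10⁻¹²)/(0.209)³ = 15.28 N/C.
Torque on the second dipole: τ = p₂ E₁ sinθ.
τ = (1.84×10⁻¹²)(15.28)·sin27° = 1.277×10⁻¹¹ N·m.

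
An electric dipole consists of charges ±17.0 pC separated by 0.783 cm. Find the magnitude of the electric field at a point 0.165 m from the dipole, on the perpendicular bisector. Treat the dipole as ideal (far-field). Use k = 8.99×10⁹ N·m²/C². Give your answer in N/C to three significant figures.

E ≈ 0.266 N/C

Dipole moment p = qd = (1.70×10⁻¹¹ C)(0.00783 m) = 1.331×10⁻¹³ C·m.
On the perpendicular bisector E = kp/r³ (half the axial value at the same distance).
E = (8.99×10⁹)(1.331×10⁻¹³) / (0.165)³ = 0.2664 N/C.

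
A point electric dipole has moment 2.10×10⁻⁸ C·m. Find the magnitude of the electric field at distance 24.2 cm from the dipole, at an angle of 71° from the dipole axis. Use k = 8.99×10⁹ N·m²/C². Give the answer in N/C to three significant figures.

At angle θ the dipole field magnitude is E = (kp/r³)·√(1 + 3cos²θ).
kp/r³ = (8.99×10⁹)(2.10×10⁻⁸) / (0.242)³ = 1.332×10⁴ N/C.
√(1 + 3cos²71°) = √(1 + 3·0.1060) = √1.3180 ≈ 1.1480.
E ≈ 1.332×10⁴ × 1.148 = 1.529×10⁴ N/C.

E ≈ 1.53×10⁴ N/C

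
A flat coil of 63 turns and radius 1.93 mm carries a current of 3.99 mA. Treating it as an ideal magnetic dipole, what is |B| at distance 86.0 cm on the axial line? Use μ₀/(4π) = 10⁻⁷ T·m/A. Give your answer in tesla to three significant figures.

m = NIA = NIπa² = 63·(0.00399)·π·(0.00193)² = 2.942×10⁻⁶ A·m².
On axis B = (μ₀/4π)·2m/r³.
B = 2·(10⁻⁷)·(2.942×10⁻⁶) / (0.860)³ = 9.251×10⁻¹³ T.

B ≈ 9.25×10⁻¹³ T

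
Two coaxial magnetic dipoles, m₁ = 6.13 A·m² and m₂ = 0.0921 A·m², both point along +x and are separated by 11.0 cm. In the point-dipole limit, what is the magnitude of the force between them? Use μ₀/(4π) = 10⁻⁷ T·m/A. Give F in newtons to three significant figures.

On-axis B of dipole 1: B = (μ₀/4π)·2m₁/r³. Force on dipole 2: F = m₂·dB/dr.
dB/dr = −(μ₀/4π)·6m₁/r⁴, so |F| = (μ₀/4π)·6m₁m₂/r⁴.
F = 6(10⁻⁷)(6.13)(0.0921)/(0.110)⁴ = 0.002314 N.

F ≈ 0.00231 N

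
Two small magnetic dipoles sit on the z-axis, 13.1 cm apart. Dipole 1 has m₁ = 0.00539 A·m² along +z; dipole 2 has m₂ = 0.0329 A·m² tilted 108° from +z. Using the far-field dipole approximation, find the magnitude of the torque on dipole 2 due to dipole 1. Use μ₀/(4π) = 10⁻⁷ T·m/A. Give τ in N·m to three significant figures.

Dipole B is on the axis of dipole A, so B₁ there is axial: B₁ = (μ₀/4π)·2m₁/r³ along +z.
B₁ = 2(10⁻⁷)(0.00539)/(0.131)³ = 4.795×10⁻⁷ T.
τ = m₂ B₁ sinθ.
τ = (0.0329)(4.795×10⁻⁷)·sin108° = 1.500×10⁻⁸ N·m.

τ ≈ 1.50×10⁻⁸ N·m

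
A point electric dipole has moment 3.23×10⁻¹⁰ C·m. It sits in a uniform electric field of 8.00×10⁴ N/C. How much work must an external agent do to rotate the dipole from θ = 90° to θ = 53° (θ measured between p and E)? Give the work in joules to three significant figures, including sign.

W ≈ -1.56×10⁻⁵ J

W_ext = ΔU = U(θ₂) − U(θ₁) = −pE cosθ₂ − (−pE cosθ₁) = pE(cosθ₁ − cosθ₂).
W = (3.23×10⁻¹⁰)(8.00×10⁴)·(cos90° − cos53°) = (2.584×10⁻⁵)·(-0.6018) = -1.555×10⁻⁵ J.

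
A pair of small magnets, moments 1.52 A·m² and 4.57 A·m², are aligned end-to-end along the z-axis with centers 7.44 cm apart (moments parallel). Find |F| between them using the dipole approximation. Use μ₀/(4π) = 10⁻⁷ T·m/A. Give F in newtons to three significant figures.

On-axis B of dipole 1: B = (μ₀/4π)·2m₁/r³. Force on dipole 2: F = m₂·dB/dr.
dB/dr = −(μ₀/4π)·6m₁/r⁴, so |F| = (μ₀/4π)·6m₁m₂/r⁴.
F = 6(10⁻⁷)(1.52)(4.57)/(0.0744)⁴ = 0.1360 N.

F ≈ 0.136 N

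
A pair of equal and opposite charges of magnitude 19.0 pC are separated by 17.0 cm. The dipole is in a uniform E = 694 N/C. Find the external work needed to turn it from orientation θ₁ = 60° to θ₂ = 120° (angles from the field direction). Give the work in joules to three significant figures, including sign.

W ≈ 2.24×10⁻⁹ J

Dipole moment p = qd = (1.90×10⁻¹¹ C)(0.170 m) = 3.23×10⁻¹² C·m.
W_ext = ΔU = U(θ₂) − U(θ₁) = −pE cosθ₂ − (−pE cosθ₁) = pE(cosθ₁ − cosθ₂).
W = (3.23×10⁻¹²)(694)·(cos60° − cos120°) = (2.242×10⁻⁹)·(+1.0000) = 2.242×10⁻⁹ J.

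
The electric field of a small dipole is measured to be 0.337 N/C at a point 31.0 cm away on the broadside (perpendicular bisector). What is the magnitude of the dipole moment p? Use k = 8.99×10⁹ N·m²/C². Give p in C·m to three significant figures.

p ≈ 1.12×10⁻¹² C·m

In the equatorial plane E = kp/r³, so p = Er³/(k).
p = (0.337)·(0.310)³ / (8.99×10⁹) = 1.117×10⁻¹² C·m.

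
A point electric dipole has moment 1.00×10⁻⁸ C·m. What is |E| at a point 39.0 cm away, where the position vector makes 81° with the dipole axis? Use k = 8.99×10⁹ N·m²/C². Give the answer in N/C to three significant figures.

E ≈ 1570 N/C

At angle θ the dipole field magnitude is E = (kp/r³)·√(1 + 3cos²θ).
kp/r³ = (8.99×10⁹)(1.00×10⁻⁸) / (0.390)³ = 1516 N/C.
√(1 + 3cos²81°) = √(1 + 3·0.0245) = √1.0734 ≈ 1.0361.
E ≈ 1516 × 1.036 = 1570 N/C.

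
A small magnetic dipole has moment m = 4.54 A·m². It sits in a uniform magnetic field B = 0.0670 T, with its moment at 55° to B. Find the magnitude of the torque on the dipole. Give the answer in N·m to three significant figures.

τ ≈ 0.249 N·m

Torque on a magnetic dipole: τ = mB sinθ.
τ = (4.54)(0.0670)·sin55° = 0.2492 N·m.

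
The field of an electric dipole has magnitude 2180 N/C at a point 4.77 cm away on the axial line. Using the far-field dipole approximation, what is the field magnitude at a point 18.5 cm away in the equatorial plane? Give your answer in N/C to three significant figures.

Dipole fields scale as 1/r³ in the far field.
The axial field is twice the equatorial field at the same r, so the geometry factor is 1/2.
E₂ = E₁ · (1/2) · (r₁/r₂)³ = 2180 · 0.5 · (4.77/18.5)³.
(r₁/r₂)³ = (0.2578)³ = 0.01714.
E₂ ≈ 18.68 N/C.

E ≈ 18.7 N/C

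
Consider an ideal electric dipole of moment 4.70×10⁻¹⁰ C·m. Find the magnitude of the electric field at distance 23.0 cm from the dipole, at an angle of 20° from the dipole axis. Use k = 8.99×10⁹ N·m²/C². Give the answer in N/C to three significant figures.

At angle θ the dipole field magnitude is E = (kp/r³)·√(1 + 3cos²θ).
kp/r³ = (8.99×10⁹)(4.70×10⁻¹⁰) / (0.230)³ = 347.3 N/C.
√(1 + 3cos²20°) = √(1 + 3·0.8830) = √3.6491 ≈ 1.9103.
E ≈ 347.3 × 1.910 = 663.4 N/C.

E ≈ 663 N/C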